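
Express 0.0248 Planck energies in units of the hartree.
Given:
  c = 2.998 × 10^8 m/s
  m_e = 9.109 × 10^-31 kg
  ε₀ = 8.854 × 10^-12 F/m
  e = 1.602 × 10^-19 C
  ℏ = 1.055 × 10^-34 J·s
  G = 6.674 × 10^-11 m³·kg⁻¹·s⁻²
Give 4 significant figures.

Planck energy: E_P = √(ℏc⁵/G) = 1.957 × 10^9 J
hartree: E_h = m_e e⁴/(4πε₀ℏ)² = 4.354 × 10^-18 J
0.0248 × 1.957 × 10^9 / 4.354 × 10^-18 = 1.114 × 10^25

1.114 × 10^25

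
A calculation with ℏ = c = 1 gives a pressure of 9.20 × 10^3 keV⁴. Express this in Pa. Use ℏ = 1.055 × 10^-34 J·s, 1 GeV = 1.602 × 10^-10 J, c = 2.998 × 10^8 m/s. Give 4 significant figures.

1.915 × 10^17 Pa

Pressure is [E]/[L]³ = [E]⁴/(ℏc)³.
1 GeV⁴ → 1/(ℏc)³ × (1 GeV in J)⁴ = 2.082 × 10^37 Pa.
Convert the energy scale: 9.20 × 10^3 keV⁴ = 9.20 × 10^-21 GeV⁴.
Result: 9.20 × 10^-21 × 2.082 × 10^37 = 1.915 × 10^17 Pa.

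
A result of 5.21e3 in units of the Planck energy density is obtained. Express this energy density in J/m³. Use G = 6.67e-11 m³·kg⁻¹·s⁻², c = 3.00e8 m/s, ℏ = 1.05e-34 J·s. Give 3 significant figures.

2.44e117 J/m³

One Planck energy density: u_P = c⁷/(ℏG²) = 4.68e113 J/m³.
5.21e3 × 4.68e113 J/m³ = 2.44e117 J/m³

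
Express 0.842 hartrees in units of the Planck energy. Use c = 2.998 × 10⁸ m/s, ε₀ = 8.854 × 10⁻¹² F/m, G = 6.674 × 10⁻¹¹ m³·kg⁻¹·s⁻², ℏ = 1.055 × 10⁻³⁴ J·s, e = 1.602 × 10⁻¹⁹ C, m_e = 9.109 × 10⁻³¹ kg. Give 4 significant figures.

1.874 × 10⁻²⁷

hartree: E_h = m_e e⁴/(4πε₀ℏ)² = 4.354 × 10⁻¹⁸ J
Planck energy: E_P = √(ℏc⁵/G) = 1.957 × 10⁹ J
0.842 × 4.354 × 10⁻¹⁸ / 1.957 × 10⁹ = 1.874 × 10⁻²⁷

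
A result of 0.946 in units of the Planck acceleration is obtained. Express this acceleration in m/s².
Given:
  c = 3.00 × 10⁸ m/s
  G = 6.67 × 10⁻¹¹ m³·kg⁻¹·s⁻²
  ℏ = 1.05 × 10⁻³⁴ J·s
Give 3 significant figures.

One Planck acceleration: a_P = √(c⁷/(ℏG)) = 5.59 × 10⁵¹ m/s².
0.946 × 5.59 × 10⁵¹ m/s² = 5.29 × 10⁵¹ m/s²

5.29 × 10⁵¹ m/s²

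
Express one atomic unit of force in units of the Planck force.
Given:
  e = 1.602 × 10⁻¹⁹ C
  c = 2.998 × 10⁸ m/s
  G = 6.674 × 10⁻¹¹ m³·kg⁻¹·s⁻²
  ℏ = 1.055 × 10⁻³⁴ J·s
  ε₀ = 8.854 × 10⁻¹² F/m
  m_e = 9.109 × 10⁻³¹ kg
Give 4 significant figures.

atomic unit of force: F_au = E_h/a₀ = m_e²e⁶/((4πε₀)³ℏ⁴) = 8.220 × 10⁻⁸ N
Planck force: F_P = c⁴/G = 1.210 × 10⁴⁴ N
ratio = 8.220 × 10⁻⁸ / 1.210 × 10⁴⁴ = 6.791 × 10⁻⁵²

6.791 × 10⁻⁵²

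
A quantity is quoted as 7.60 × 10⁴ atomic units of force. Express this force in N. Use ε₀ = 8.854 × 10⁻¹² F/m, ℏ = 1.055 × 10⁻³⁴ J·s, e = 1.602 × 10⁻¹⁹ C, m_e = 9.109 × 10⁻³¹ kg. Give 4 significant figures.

One atomic unit of force: F_au = E_h/a₀ = m_e²e⁶/((4πε₀)³ℏ⁴) = 8.220 × 10⁻⁸ N.
7.60 × 10⁴ × 8.220 × 10⁻⁸ N = 6.247 × 10⁻³ N

6.247 × 10⁻³ N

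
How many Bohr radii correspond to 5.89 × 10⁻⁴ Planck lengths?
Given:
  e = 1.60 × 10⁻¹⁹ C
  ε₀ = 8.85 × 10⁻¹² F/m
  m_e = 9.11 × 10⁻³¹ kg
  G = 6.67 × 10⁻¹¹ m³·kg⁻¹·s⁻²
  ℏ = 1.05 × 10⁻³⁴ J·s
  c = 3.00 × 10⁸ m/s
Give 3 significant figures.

1.80 × 10⁻²⁸

Planck length: ℓ_P = √(ℏG/c³) = 1.61 × 10⁻³⁵ m
Bohr radius: a₀ = 4πε₀ℏ²/(m_e e²) = 5.26 × 10⁻¹¹ m
5.89 × 10⁻⁴ × 1.61 × 10⁻³⁵ / 5.26 × 10⁻¹¹ = 1.80 × 10⁻²⁸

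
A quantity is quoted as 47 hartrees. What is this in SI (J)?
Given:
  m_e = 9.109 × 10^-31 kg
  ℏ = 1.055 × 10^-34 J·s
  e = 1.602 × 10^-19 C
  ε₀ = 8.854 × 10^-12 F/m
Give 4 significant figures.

2.047 × 10^-16 J

One hartree: E_h = m_e e⁴/(4πε₀ℏ)² = 4.354 × 10^-18 J.
47 × 4.354 × 10^-18 J = 2.047 × 10^-16 J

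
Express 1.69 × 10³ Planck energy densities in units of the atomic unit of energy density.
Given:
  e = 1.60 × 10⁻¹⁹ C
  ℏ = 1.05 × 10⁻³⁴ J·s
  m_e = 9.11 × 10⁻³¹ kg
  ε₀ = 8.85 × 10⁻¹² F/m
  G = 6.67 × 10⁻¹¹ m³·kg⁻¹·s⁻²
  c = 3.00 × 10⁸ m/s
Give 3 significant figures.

Planck energy density: u_P = c⁷/(ℏG²) = 4.68 × 10¹¹³ J/m³
atomic unit of energy density: u_au = E_h/a₀³ = m_e⁴e¹⁰/((4πε₀)⁵ℏ⁸) = 3.01 × 10¹³ J/m³
1.69 × 10³ × 4.68 × 10¹¹³ / 3.01 × 10¹³ = 2.63 × 10¹⁰³

2.63 × 10¹⁰³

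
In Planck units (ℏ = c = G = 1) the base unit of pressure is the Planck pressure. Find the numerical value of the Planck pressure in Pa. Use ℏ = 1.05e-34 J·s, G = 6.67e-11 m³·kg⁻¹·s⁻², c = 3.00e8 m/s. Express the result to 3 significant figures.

4.68e113 Pa

p_P = c⁷/(ℏG²)
  = 2.19e59 / 4.67e-55
  = 4.68e113 Pa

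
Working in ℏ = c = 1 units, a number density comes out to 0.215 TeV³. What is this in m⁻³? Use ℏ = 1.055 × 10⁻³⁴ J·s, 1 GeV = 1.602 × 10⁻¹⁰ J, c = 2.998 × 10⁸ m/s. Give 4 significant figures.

Number density is [L]⁻³ = [E]³/(ℏc)³.
1 GeV³ → 1/(ℏc)³ × (1 GeV in J)³ = 1.299 × 10⁴⁷ m⁻³.
Convert the energy scale: 0.215 TeV³ = 2.15 × 10⁸ GeV³.
Result: 2.15 × 10⁸ × 1.299 × 10⁴⁷ = 2.794 × 10⁵⁵ m⁻³.

2.794 × 10⁵⁵ m⁻³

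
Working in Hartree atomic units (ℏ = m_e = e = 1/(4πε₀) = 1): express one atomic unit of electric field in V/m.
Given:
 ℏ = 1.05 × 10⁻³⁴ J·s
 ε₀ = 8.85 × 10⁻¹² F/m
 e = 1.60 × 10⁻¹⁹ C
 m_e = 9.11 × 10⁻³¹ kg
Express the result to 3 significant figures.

5.20 × 10¹¹ V/m

Dimensional analysis gives E_au = E_h/(e a₀) = m_e²e⁵/((4πε₀)³ℏ⁴).
E_h = 4.38 × 10⁻¹⁸ J
a₀ = 5.26 × 10⁻¹¹ m
E_h/(e·a₀) = 5.20 × 10¹¹ V/m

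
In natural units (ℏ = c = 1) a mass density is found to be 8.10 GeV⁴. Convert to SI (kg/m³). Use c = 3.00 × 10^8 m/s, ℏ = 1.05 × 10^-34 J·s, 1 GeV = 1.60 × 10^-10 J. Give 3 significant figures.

1.89 × 10^21 kg/m³

Mass density is [E]/(c²[L]³) = [E]⁴/(ℏ³c⁵).
1 GeV⁴ → 1/(ℏ³c⁵) × (1 GeV in J)⁴ = 2.33 × 10^20 kg/m³.
Result: 8.10 × 2.33 × 10^20 = 1.89 × 10^21 kg/m³.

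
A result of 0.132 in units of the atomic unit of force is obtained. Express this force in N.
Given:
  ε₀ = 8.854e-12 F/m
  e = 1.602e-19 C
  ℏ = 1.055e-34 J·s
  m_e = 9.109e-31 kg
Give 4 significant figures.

1.085e-8 N

One atomic unit of force: F_au = E_h/a₀ = m_e²e⁶/((4πε₀)³ℏ⁴) = 8.220e-8 N.
0.132 × 8.220e-8 N = 1.085e-8 N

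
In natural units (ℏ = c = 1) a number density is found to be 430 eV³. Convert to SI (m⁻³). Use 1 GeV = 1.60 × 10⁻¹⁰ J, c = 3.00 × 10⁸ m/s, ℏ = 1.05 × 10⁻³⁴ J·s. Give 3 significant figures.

5.64 × 10²² m⁻³

Number density is [L]⁻³ = [E]³/(ℏc)³.
1 GeV³ → 1/(ℏc)³ × (1 GeV in J)³ = 1.31 × 10⁴⁷ m⁻³.
Convert the energy scale: 430 eV³ = 4.30 × 10⁻²⁵ GeV³.
Result: 4.30 × 10⁻²⁵ × 1.31 × 10⁴⁷ = 5.64 × 10²² m⁻³.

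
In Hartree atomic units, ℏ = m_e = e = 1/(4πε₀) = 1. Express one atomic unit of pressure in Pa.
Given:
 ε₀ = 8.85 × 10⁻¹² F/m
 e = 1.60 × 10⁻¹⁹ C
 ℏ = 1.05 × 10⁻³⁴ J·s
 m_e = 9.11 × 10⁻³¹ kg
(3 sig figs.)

The unique combination of the constants set to 1 with dimensions of pressure is P_au = E_h/a₀³ = m_e⁴e¹⁰/((4πε₀)⁵ℏ⁸).
E_h = 4.38 × 10⁻¹⁸ J
a₀ = 5.26 × 10⁻¹¹ m
E_h/a₀³ = 3.01 × 10¹³ Pa

3.01 × 10¹³ Pa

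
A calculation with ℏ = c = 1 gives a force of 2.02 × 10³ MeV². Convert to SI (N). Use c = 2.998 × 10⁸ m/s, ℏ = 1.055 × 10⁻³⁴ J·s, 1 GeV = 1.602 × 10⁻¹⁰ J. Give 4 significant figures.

Force is [E]/[L] = [E]²/(ℏc); restore (ℏc)⁻¹.
1 GeV² → 1/(ℏc) × (1 GeV in J)² = 8.114 × 10⁵ N.
Convert the energy scale: 2.02 × 10³ MeV² = 2.02 × 10⁻³ GeV².
Result: 2.02 × 10⁻³ × 8.114 × 10⁵ = 1.639 × 10³ N.

1.639 × 10³ N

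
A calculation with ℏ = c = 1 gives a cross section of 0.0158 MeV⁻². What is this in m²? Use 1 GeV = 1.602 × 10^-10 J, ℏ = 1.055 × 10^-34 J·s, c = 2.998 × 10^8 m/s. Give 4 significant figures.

Area is [L]² = [E]⁻²·(ℏc)²; restore (ℏc)².
1 GeV⁻² → (ℏc)² × (1 GeV in J)⁻² = 3.898 × 10^-32 m².
Convert the energy scale: 0.0158 MeV⁻² = 1.58 × 10^4 GeV⁻².
Result: 1.58 × 10^4 × 3.898 × 10^-32 = 6.159 × 10^-28 m².

6.159 × 10^-28 m²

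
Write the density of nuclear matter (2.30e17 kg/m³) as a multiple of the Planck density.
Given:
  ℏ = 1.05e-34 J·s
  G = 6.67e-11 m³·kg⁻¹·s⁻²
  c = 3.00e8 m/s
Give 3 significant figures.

4.42e-80

Planck density: ρ_P = c⁵/(ℏG²) = 5.20e96 kg/m³.
2.30e17 / 5.20e96 = 4.42e-80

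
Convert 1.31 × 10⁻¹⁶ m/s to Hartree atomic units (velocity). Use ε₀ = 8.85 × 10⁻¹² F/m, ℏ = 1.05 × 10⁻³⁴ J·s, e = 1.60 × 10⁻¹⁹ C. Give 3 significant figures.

atomic unit of velocity: v_au = e²/(4πε₀ℏ) = 2.19 × 10⁶ m/s.
1.31 × 10⁻¹⁶ / 2.19 × 10⁶ = 5.98 × 10⁻²³

5.98 × 10⁻²³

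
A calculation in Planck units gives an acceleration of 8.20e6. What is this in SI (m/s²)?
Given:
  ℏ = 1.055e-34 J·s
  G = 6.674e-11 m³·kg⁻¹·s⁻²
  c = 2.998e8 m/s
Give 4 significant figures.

4.559e58 m/s²

One Planck acceleration: a_P = √(c⁷/(ℏG)) = 5.560e51 m/s².
8.20e6 × 5.560e51 m/s² = 4.559e58 m/s²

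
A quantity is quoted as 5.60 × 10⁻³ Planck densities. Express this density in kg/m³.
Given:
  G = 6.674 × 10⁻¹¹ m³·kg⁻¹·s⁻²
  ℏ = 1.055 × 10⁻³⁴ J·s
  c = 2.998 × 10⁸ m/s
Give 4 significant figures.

One Planck density: ρ_P = c⁵/(ℏG²) = 5.154 × 10⁹⁶ kg/m³.
5.60 × 10⁻³ × 5.154 × 10⁹⁶ kg/m³ = 2.886 × 10⁹⁴ kg/m³

2.886 × 10⁹⁴ kg/m³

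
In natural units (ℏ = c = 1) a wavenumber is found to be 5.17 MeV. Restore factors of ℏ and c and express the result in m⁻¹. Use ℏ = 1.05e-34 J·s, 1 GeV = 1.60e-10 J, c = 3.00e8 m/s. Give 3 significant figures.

2.63e13 m⁻¹

Inverse length is [E]/(ℏc).
1 GeV → 1/(ℏc) × (1 GeV in J) = 5.08e15 m⁻¹.
Convert the energy scale: 5.17 MeV = 5.17e-3 GeV.
Result: 5.17e-3 × 5.08e15 = 2.63e13 m⁻¹.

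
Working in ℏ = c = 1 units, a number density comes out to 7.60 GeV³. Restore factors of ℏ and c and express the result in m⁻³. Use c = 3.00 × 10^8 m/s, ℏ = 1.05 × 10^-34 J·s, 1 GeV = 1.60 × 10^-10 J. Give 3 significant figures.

9.96 × 10^47 m⁻³

Number density is [L]⁻³ = [E]³/(ℏc)³.
1 GeV³ → 1/(ℏc)³ × (1 GeV in J)³ = 1.31 × 10^47 m⁻³.
Result: 7.60 × 1.31 × 10^47 = 9.96 × 10^47 m⁻³.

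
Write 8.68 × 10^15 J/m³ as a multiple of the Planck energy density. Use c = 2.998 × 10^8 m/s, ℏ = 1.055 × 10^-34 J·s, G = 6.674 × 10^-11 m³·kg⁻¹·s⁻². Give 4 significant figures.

Planck energy density: u_P = c⁷/(ℏG²) = 4.632 × 10^113 J/m³.
8.68 × 10^15 / 4.632 × 10^113 = 1.874 × 10^-98

1.874 × 10^-98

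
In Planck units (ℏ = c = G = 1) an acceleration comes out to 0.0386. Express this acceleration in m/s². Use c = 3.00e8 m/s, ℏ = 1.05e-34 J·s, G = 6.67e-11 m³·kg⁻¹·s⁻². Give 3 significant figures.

2.16e50 m/s²

One Planck acceleration: a_P = √(c⁷/(ℏG)) = 5.59e51 m/s².
0.0386 × 5.59e51 m/s² = 2.16e50 m/s²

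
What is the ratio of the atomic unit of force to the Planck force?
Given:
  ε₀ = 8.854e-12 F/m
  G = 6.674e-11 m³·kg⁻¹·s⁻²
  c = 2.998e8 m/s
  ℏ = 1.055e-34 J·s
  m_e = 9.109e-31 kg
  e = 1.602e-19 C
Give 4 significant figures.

6.791e-52

atomic unit of force: F_au = E_h/a₀ = m_e²e⁶/((4πε₀)³ℏ⁴) = 8.220e-8 N
Planck force: F_P = c⁴/G = 1.210e44 N
ratio = 8.220e-8 / 1.210e44 = 6.791e-52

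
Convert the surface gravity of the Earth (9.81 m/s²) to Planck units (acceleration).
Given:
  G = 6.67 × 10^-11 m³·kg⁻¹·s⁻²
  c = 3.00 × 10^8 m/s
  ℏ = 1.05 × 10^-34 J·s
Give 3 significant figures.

Planck acceleration: a_P = √(c⁷/(ℏG)) = 5.59 × 10^51 m/s².
9.81 / 5.59 × 10^51 = 1.76 × 10^-51

1.76 × 10^-51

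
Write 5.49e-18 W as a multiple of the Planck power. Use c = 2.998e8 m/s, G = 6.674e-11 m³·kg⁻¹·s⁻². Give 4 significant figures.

1.513e-70

Planck power: P_P = c⁵/G = 3.629e52 W.
5.49e-18 / 3.629e52 = 1.513e-70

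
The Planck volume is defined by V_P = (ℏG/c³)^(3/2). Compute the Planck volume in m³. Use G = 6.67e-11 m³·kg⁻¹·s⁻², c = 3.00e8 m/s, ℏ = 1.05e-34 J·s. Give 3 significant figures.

V_P = (ℏG/c³)^(3/2)
  = √(1.75e-209)
  = 4.18e-105 m³

4.18e-105 m³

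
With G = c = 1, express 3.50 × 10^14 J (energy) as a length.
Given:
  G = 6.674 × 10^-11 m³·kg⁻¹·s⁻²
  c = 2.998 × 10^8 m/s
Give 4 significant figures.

Energy → length via G/c⁴.
3.50 × 10^14 J × (G/c⁴) = 2.892 × 10^-30 m

2.892 × 10^-30 m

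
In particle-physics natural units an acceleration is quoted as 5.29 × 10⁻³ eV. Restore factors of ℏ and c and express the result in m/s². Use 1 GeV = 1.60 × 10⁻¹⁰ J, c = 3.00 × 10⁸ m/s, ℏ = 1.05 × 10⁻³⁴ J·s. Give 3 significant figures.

2.42 × 10²¹ m/s²

Acceleration is [L]/[T]² = c·[E]/ℏ.
1 GeV → c/ℏ × (1 GeV in J) = 4.57 × 10³² m/s².
Convert the energy scale: 5.29 × 10⁻³ eV = 5.29 × 10⁻¹² GeV.
Result: 5.29 × 10⁻¹² × 4.57 × 10³² = 2.42 × 10²¹ m/s².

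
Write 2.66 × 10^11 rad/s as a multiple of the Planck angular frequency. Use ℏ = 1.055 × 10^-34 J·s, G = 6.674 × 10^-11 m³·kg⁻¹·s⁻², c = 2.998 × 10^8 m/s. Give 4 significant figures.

1.434 × 10^-32

Planck angular frequency: ω_P = √(c⁵/(ℏG)) = 1.855 × 10^43 rad/s.
2.66 × 10^11 / 1.855 × 10^43 = 1.434 × 10^-32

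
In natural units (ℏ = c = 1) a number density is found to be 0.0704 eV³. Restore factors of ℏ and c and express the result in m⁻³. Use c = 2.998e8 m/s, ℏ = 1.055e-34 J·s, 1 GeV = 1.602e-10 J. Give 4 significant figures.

Number density is [L]⁻³ = [E]³/(ℏc)³.
1 GeV³ → 1/(ℏc)³ × (1 GeV in J)³ = 1.299e47 m⁻³.
Convert the energy scale: 0.0704 eV³ = 7.04e-29 GeV³.
Result: 7.04e-29 × 1.299e47 = 9.148e18 m⁻³.

9.148e18 m⁻³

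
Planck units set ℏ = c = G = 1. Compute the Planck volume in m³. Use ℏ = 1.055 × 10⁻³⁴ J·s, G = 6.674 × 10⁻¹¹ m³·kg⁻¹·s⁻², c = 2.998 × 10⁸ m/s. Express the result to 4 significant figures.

4.224 × 10⁻¹⁰⁵ m³

Dimensional analysis gives V_P = (ℏG/c³)^(3/2).
  = √(1.784 × 10⁻²⁰⁹)
  = 4.224 × 10⁻¹⁰⁵ m³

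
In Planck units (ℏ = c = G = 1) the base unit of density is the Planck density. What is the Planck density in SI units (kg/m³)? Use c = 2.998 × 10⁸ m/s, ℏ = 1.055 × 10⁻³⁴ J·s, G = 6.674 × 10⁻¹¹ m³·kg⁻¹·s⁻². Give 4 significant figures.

ρ_P = c⁵/(ℏG²)
  = 2.422 × 10⁴² / 4.699 × 10⁻⁵⁵
  = 5.154 × 10⁹⁶ kg/m³

5.154 × 10⁹⁶ kg/m³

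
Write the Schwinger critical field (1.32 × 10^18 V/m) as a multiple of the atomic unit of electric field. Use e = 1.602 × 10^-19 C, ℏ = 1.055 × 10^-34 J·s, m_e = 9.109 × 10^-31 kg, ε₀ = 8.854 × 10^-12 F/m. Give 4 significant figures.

atomic unit of electric field: E_au = E_h/(e a₀) = m_e²e⁵/((4πε₀)³ℏ⁴) = 5.131 × 10^11 V/m.
1.32 × 10^18 / 5.131 × 10^11 = 2.573 × 10^6

2.573 × 10^6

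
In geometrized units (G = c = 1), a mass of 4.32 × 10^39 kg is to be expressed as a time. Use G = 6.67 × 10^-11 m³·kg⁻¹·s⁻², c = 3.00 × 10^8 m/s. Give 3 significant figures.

Mass → time via G/c³.
4.32 × 10^39 kg × (G/c³) = 1.07 × 10^4 s

1.07 × 10^4 s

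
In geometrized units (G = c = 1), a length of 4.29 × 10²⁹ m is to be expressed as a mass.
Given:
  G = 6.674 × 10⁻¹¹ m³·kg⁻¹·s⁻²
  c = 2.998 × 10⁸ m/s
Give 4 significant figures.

Length → mass via c²/G.
4.29 × 10²⁹ m × (c²/G) = 5.777 × 10⁵⁶ kg

5.777 × 10⁵⁶ kg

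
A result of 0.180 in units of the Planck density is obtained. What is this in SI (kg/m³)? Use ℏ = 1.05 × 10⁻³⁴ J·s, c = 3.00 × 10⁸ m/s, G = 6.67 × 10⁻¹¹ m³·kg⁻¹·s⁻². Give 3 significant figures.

One Planck density: ρ_P = c⁵/(ℏG²) = 5.20 × 10⁹⁶ kg/m³.
0.180 × 5.20 × 10⁹⁶ kg/m³ = 9.36 × 10⁹⁵ kg/m³

9.36 × 10⁹⁵ kg/m³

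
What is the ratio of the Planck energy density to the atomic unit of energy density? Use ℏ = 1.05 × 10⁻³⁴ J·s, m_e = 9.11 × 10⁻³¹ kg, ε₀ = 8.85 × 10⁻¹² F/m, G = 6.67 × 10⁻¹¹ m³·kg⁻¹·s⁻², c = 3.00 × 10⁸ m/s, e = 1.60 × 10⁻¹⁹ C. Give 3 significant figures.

Planck energy density: u_P = c⁷/(ℏG²) = 4.68 × 10¹¹³ J/m³
atomic unit of energy density: u_au = E_h/a₀³ = m_e⁴e¹⁰/((4πε₀)⁵ℏ⁸) = 3.01 × 10¹³ J/m³
ratio = 4.68 × 10¹¹³ / 3.01 × 10¹³ = 1.55 × 10¹⁰⁰

1.55 × 10¹⁰⁰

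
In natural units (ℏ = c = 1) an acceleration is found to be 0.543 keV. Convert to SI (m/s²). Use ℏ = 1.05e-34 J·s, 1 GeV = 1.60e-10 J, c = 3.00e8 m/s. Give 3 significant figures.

2.48e26 m/s²

Acceleration is [L]/[T]² = c·[E]/ℏ.
1 GeV → c/ℏ × (1 GeV in J) = 4.57e32 m/s².
Convert the energy scale: 0.543 keV = 5.43e-7 GeV.
Result: 5.43e-7 × 4.57e32 = 2.48e26 m/s².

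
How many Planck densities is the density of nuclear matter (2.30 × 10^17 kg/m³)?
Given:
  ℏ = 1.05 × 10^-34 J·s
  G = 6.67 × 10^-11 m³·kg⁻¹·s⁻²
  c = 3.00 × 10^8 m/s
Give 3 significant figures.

4.42 × 10^-80

Planck density: ρ_P = c⁵/(ℏG²) = 5.20 × 10^96 kg/m³.
2.30 × 10^17 / 5.20 × 10^96 = 4.42 × 10^-80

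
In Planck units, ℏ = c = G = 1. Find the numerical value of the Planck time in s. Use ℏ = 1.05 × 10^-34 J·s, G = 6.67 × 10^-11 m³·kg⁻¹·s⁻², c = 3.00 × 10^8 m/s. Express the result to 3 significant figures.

The unique combination of the constants set to 1 with dimensions of time is t_P = √(ℏG/c⁵).
  = √(2.88 × 10^-87)
  = 5.37 × 10^-44 s

5.37 × 10^-44 s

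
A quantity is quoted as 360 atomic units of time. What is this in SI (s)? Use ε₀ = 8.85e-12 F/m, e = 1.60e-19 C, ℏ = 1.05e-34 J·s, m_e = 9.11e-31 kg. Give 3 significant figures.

8.63e-15 s

One atomic unit of time: τ_au = (4πε₀)²ℏ³/(m_e e⁴) = 2.40e-17 s.
360 × 2.40e-17 s = 8.63e-15 s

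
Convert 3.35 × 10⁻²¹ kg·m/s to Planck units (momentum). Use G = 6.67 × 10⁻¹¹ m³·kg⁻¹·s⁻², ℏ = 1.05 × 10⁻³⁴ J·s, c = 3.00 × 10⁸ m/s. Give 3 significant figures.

Planck momentum: p_P = √(ℏc³/G) = 6.52 kg·m/s.
3.35 × 10⁻²¹ / 6.52 = 5.14 × 10⁻²²

5.14 × 10⁻²²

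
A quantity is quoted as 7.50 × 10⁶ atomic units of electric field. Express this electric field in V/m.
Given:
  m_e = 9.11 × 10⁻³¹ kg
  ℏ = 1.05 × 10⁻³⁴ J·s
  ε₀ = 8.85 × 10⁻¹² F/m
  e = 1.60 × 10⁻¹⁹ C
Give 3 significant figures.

3.90 × 10¹⁸ V/m

One atomic unit of electric field: E_au = E_h/(e a₀) = m_e²e⁵/((4πε₀)³ℏ⁴) = 5.20 × 10¹¹ V/m.
7.50 × 10⁶ × 5.20 × 10¹¹ V/m = 3.90 × 10¹⁸ V/m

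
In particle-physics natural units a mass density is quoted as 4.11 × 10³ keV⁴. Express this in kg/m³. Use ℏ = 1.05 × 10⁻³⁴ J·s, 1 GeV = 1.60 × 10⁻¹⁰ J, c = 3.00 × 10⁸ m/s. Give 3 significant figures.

Mass density is [E]/(c²[L]³) = [E]⁴/(ℏ³c⁵).
1 GeV⁴ → 1/(ℏ³c⁵) × (1 GeV in J)⁴ = 2.33 × 10²⁰ kg/m³.
Convert the energy scale: 4.11 × 10³ keV⁴ = 4.11 × 10⁻²¹ GeV⁴.
Result: 4.11 × 10⁻²¹ × 2.33 × 10²⁰ = 0.958 kg/m³.

0.958 kg/m³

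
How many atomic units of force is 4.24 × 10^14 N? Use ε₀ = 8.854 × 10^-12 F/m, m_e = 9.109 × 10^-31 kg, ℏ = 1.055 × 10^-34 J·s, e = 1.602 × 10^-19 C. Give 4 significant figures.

atomic unit of force: F_au = E_h/a₀ = m_e²e⁶/((4πε₀)³ℏ⁴) = 8.220 × 10^-8 N.
4.24 × 10^14 / 8.220 × 10^-8 = 5.158 × 10^21

5.158 × 10^21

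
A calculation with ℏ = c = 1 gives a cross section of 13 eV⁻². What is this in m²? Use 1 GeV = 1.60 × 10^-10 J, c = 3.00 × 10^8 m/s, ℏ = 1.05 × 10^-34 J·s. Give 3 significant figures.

5.04 × 10^-13 m²

Area is [L]² = [E]⁻²·(ℏc)²; restore (ℏc)².
1 GeV⁻² → (ℏc)² × (1 GeV in J)⁻² = 3.88 × 10^-32 m².
Convert the energy scale: 13 eV⁻² = 1.30 × 10^19 GeV⁻².
Result: 1.30 × 10^19 × 3.88 × 10^-32 = 5.04 × 10^-13 m².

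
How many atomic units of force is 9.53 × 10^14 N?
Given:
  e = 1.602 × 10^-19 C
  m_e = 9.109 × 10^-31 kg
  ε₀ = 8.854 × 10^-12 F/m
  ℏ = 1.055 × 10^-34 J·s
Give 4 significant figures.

1.159 × 10^22

atomic unit of force: F_au = E_h/a₀ = m_e²e⁶/((4πε₀)³ℏ⁴) = 8.220 × 10^-8 N.
9.53 × 10^14 / 8.220 × 10^-8 = 1.159 × 10^22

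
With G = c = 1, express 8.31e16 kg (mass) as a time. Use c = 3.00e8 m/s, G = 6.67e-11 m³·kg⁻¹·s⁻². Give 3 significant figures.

2.05e-19 s

Mass → time via G/c³.
8.31e16 kg × (G/c³) = 2.05e-19 s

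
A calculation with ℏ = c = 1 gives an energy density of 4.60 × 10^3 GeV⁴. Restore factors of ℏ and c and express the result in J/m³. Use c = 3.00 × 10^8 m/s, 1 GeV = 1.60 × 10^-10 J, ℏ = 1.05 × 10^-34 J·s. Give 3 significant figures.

[E]/[L]³ = [E]⁴/(ℏc)³; restore (ℏc)⁻³.
1 GeV⁴ → 1/(ℏc)³ × (1 GeV in J)⁴ = 2.10 × 10^37 J/m³.
Result: 4.60 × 10^3 × 2.10 × 10^37 = 9.65 × 10^40 J/m³.

9.65 × 10^40 J/m³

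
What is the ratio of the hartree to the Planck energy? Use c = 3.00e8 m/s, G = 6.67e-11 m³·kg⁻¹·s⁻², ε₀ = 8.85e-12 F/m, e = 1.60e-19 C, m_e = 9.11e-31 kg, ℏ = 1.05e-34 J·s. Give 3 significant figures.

hartree: E_h = m_e e⁴/(4πε₀ℏ)² = 4.38e-18 J
Planck energy: E_P = √(ℏc⁵/G) = 1.96e9 J
ratio = 4.38e-18 / 1.96e9 = 2.24e-27

2.24e-27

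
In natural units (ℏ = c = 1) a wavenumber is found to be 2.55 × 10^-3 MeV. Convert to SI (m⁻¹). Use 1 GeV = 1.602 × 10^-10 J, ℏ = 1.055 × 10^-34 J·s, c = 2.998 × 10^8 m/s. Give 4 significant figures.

1.292 × 10^10 m⁻¹

Inverse length is [E]/(ℏc).
1 GeV → 1/(ℏc) × (1 GeV in J) = 5.065 × 10^15 m⁻¹.
Convert the energy scale: 2.55 × 10^-3 MeV = 2.55 × 10^-6 GeV.
Result: 2.55 × 10^-6 × 5.065 × 10^15 = 1.292 × 10^10 m⁻¹.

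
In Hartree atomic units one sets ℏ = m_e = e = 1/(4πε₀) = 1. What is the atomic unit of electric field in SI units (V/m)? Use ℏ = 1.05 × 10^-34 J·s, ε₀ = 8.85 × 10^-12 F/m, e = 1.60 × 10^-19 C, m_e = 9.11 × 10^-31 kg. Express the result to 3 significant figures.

5.20 × 10^11 V/m

E_au = E_h/(e a₀) = m_e²e⁵/((4πε₀)³ℏ⁴)
E_h = 4.38 × 10^-18 J
a₀ = 5.26 × 10^-11 m
E_h/(e·a₀) = 5.20 × 10^11 V/m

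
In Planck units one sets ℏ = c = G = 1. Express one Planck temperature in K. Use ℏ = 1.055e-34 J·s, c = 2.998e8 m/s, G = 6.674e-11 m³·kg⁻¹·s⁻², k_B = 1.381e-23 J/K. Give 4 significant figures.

T_P = √(ℏc⁵/G) / k_B
  = √(3.828e18) × 7.241e22
  = 1.417e32 K

1.417e32 K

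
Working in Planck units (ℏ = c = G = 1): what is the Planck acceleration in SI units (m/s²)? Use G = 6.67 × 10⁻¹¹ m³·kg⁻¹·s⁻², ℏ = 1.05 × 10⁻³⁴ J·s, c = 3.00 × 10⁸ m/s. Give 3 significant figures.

5.59 × 10⁵¹ m/s²

Dimensional analysis gives a_P = √(c⁷/(ℏG)).
  = √(3.12 × 10¹⁰³)
  = 5.59 × 10⁵¹ m/s²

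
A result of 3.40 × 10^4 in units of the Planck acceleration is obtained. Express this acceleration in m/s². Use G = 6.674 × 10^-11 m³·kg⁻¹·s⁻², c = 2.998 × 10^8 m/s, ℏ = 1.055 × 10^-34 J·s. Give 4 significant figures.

1.890 × 10^56 m/s²

One Planck acceleration: a_P = √(c⁷/(ℏG)) = 5.560 × 10^51 m/s².
3.40 × 10^4 × 5.560 × 10^51 m/s² = 1.890 × 10^56 m/s²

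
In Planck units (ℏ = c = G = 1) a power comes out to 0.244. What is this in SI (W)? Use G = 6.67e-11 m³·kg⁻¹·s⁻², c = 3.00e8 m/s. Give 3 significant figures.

8.89e51 W

One Planck power: P_P = c⁵/G = 3.64e52 W.
0.244 × 3.64e52 W = 8.89e51 W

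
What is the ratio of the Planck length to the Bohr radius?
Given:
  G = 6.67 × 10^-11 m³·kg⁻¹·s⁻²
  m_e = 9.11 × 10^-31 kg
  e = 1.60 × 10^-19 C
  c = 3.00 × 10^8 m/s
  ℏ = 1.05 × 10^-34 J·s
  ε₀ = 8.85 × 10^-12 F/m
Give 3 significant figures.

Planck length: ℓ_P = √(ℏG/c³) = 1.61 × 10^-35 m
Bohr radius: a₀ = 4πε₀ℏ²/(m_e e²) = 5.26 × 10^-11 m
ratio = 1.61 × 10^-35 / 5.26 × 10^-11 = 3.06 × 10^-25

3.06 × 10^-25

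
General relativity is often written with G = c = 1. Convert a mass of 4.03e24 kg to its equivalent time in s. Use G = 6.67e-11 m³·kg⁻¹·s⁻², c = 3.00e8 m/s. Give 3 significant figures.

Mass → time via G/c³.
4.03e24 kg × (G/c³) = 9.96e-12 s

9.96e-12 s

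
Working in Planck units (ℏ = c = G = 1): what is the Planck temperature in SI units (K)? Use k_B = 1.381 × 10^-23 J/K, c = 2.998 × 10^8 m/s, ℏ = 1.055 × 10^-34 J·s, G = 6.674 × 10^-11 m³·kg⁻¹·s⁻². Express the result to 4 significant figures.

From ℏ = c = G = 1 the temperature scale is T_P = √(ℏc⁵/G) / k_B.
  = √(3.828 × 10^18) × 7.241 × 10^22
  = 1.417 × 10^32 K

1.417 × 10^32 K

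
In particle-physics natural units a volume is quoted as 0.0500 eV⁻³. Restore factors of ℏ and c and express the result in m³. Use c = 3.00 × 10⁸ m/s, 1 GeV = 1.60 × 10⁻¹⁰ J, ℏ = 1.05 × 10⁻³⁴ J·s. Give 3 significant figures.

Volume is [L]³ = [E]⁻³·(ℏc)³.
1 GeV⁻³ → (ℏc)³ × (1 GeV in J)⁻³ = 7.63 × 10⁻⁴⁸ m³.
Convert the energy scale: 0.0500 eV⁻³ = 5.00 × 10²⁵ GeV⁻³.
Result: 5.00 × 10²⁵ × 7.63 × 10⁻⁴⁸ = 3.82 × 10⁻²² m³.

3.82 × 10⁻²² m³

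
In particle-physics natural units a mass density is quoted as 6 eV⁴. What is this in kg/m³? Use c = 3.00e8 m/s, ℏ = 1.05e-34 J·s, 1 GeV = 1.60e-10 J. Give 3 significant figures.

1.40e-15 kg/m³

Mass density is [E]/(c²[L]³) = [E]⁴/(ℏ³c⁵).
1 GeV⁴ → 1/(ℏ³c⁵) × (1 GeV in J)⁴ = 2.33e20 kg/m³.
Convert the energy scale: 6 eV⁴ = 6.00e-36 GeV⁴.
Result: 6.00e-36 × 2.33e20 = 1.40e-15 kg/m³.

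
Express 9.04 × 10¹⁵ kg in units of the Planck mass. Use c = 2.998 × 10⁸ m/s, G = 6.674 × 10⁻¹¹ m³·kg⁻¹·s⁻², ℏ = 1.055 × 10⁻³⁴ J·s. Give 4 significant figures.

Planck mass: m_P = √(ℏc/G) = 2.177 × 10⁻⁸ kg.
9.04 × 10¹⁵ / 2.177 × 10⁻⁸ = 4.153 × 10²³

4.153 × 10²³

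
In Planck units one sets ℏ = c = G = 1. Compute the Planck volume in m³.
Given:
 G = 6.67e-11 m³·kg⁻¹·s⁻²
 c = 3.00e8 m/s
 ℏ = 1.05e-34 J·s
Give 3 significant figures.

4.18e-105 m³

V_P = (ℏG/c³)^(3/2)
  = √(1.75e-209)
  = 4.18e-105 m³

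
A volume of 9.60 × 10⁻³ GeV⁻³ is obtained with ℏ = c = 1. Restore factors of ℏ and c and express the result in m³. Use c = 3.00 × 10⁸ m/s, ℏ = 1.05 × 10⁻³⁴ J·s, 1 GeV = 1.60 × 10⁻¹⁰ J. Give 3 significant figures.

7.33 × 10⁻⁵⁰ m³

Volume is [L]³ = [E]⁻³·(ℏc)³.
1 GeV⁻³ → (ℏc)³ × (1 GeV in J)⁻³ = 7.63 × 10⁻⁴⁸ m³.
Result: 9.60 × 10⁻³ × 7.63 × 10⁻⁴⁸ = 7.33 × 10⁻⁵⁰ m³.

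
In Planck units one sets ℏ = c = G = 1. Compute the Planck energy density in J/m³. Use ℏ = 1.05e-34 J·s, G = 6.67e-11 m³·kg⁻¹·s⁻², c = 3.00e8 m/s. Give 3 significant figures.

4.68e113 J/m³

u_P = c⁷/(ℏG²)
  = 2.19e59 / 4.67e-55
  = 4.68e113 J/m³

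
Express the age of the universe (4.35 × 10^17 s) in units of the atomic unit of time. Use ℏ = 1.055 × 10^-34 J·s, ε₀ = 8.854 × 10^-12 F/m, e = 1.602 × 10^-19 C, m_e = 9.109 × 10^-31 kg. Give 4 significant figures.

atomic unit of time: τ_au = (4πε₀)²ℏ³/(m_e e⁴) = 2.423 × 10^-17 s.
4.35 × 10^17 / 2.423 × 10^-17 = 1.795 × 10^34

1.795 × 10^34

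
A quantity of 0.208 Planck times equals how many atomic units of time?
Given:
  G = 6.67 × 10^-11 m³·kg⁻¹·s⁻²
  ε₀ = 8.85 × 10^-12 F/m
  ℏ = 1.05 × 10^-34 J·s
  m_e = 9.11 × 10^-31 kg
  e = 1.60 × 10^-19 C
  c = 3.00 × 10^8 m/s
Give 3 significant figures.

Planck time: t_P = √(ℏG/c⁵) = 5.37 × 10^-44 s
atomic unit of time: τ_au = (4πε₀)²ℏ³/(m_e e⁴) = 2.40 × 10^-17 s
0.208 × 5.37 × 10^-44 / 2.40 × 10^-17 = 4.66 × 10^-28

4.66 × 10^-28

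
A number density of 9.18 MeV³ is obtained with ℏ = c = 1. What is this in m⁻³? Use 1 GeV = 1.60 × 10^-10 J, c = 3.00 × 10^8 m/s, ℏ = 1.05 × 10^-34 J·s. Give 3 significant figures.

1.20 × 10^39 m⁻³

Number density is [L]⁻³ = [E]³/(ℏc)³.
1 GeV³ → 1/(ℏc)³ × (1 GeV in J)³ = 1.31 × 10^47 m⁻³.
Convert the energy scale: 9.18 MeV³ = 9.18 × 10^-9 GeV³.
Result: 9.18 × 10^-9 × 1.31 × 10^47 = 1.20 × 10^39 m⁻³.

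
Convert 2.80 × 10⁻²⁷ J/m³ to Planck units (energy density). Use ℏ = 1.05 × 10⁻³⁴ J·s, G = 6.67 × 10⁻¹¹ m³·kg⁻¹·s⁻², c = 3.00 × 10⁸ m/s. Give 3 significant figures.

5.98 × 10⁻¹⁴¹

Planck energy density: u_P = c⁷/(ℏG²) = 4.68 × 10¹¹³ J/m³.
2.80 × 10⁻²⁷ / 4.68 × 10¹¹³ = 5.98 × 10⁻¹⁴¹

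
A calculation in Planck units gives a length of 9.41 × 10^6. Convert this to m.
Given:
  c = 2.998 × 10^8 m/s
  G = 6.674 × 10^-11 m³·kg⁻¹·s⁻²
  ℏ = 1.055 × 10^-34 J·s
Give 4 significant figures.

One Planck length: ℓ_P = √(ℏG/c³) = 1.616 × 10^-35 m.
9.41 × 10^6 × 1.616 × 10^-35 m = 1.521 × 10^-28 m

1.521 × 10^-28 m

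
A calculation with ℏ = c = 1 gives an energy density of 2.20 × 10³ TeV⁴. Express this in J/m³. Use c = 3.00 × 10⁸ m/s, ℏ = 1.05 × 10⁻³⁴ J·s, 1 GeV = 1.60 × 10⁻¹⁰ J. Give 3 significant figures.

4.61 × 10⁵² J/m³

[E]/[L]³ = [E]⁴/(ℏc)³; restore (ℏc)⁻³.
1 GeV⁴ → 1/(ℏc)³ × (1 GeV in J)⁴ = 2.10 × 10³⁷ J/m³.
Convert the energy scale: 2.20 × 10³ TeV⁴ = 2.20 × 10¹⁵ GeV⁴.
Result: 2.20 × 10¹⁵ × 2.10 × 10³⁷ = 4.61 × 10⁵² J/m³.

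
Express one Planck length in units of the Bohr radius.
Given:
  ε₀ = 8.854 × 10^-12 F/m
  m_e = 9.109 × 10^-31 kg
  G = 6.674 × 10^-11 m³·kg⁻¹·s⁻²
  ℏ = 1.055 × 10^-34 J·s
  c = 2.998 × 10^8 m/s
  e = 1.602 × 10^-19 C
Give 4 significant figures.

Planck length: ℓ_P = √(ℏG/c³) = 1.616 × 10^-35 m
Bohr radius: a₀ = 4πε₀ℏ²/(m_e e²) = 5.297 × 10^-11 m
ratio = 1.616 × 10^-35 / 5.297 × 10^-11 = 3.051 × 10^-25

3.051 × 10^-25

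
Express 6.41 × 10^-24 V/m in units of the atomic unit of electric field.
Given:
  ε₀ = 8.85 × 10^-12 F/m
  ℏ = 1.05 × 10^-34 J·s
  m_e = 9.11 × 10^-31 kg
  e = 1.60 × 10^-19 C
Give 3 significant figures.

atomic unit of electric field: E_au = E_h/(e a₀) = m_e²e⁵/((4πε₀)³ℏ⁴) = 5.20 × 10^11 V/m.
6.41 × 10^-24 / 5.20 × 10^11 = 1.23 × 10^-35

1.23 × 10^-35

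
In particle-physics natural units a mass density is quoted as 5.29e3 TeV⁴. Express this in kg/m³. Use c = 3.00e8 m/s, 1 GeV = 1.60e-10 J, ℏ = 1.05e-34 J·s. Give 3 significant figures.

1.23e36 kg/m³

Mass density is [E]/(c²[L]³) = [E]⁴/(ℏ³c⁵).
1 GeV⁴ → 1/(ℏ³c⁵) × (1 GeV in J)⁴ = 2.33e20 kg/m³.
Convert the energy scale: 5.29e3 TeV⁴ = 5.29e15 GeV⁴.
Result: 5.29e15 × 2.33e20 = 1.23e36 kg/m³.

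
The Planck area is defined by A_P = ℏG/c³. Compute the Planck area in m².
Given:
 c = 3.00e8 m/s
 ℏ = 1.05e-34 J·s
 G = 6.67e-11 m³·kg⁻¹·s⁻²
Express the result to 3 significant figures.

2.59e-70 m²

A_P = ℏG/c³
  = 7.00e-45 / 2.70e25
  = 2.59e-70 m²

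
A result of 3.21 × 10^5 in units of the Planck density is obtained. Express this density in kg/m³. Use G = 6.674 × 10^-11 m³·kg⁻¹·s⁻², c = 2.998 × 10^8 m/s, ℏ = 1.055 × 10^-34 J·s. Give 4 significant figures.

One Planck density: ρ_P = c⁵/(ℏG²) = 5.154 × 10^96 kg/m³.
3.21 × 10^5 × 5.154 × 10^96 kg/m³ = 1.654 × 10^102 kg/m³

1.654 × 10^102 kg/m³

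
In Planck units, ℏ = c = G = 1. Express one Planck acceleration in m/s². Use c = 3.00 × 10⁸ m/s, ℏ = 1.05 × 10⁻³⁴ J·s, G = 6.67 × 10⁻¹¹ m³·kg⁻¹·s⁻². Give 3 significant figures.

The unique combination of the constants set to 1 with dimensions of acceleration is a_P = √(c⁷/(ℏG)).
  = √(3.12 × 10¹⁰³)
  = 5.59 × 10⁵¹ m/s²

5.59 × 10⁵¹ m/s²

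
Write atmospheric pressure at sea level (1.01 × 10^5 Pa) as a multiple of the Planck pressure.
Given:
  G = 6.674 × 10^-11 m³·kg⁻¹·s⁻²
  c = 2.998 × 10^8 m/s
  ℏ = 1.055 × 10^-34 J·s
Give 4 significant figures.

Planck pressure: p_P = c⁷/(ℏG²) = 4.632 × 10^113 Pa.
1.01 × 10^5 / 4.632 × 10^113 = 2.180 × 10^-109

2.180 × 10^-109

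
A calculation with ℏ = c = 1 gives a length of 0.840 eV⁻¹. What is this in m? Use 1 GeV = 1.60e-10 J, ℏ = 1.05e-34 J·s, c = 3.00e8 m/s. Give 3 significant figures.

A length is [E]⁻¹ in ℏ=c=1; restore one factor of ℏc.
1 GeV⁻¹ → ℏc × (1 GeV in J)⁻¹ = 1.97e-16 m.
Convert the energy scale: 0.840 eV⁻¹ = 8.40e8 GeV⁻¹.
Result: 8.40e8 × 1.97e-16 = 1.65e-7 m.

1.65e-7 m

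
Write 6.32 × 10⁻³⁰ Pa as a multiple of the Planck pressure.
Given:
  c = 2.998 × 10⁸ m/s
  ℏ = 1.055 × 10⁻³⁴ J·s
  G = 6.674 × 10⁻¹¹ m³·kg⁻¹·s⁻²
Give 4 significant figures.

1.364 × 10⁻¹⁴³

Planck pressure: p_P = c⁷/(ℏG²) = 4.632 × 10¹¹³ Pa.
6.32 × 10⁻³⁰ / 4.632 × 10¹¹³ = 1.364 × 10⁻¹⁴³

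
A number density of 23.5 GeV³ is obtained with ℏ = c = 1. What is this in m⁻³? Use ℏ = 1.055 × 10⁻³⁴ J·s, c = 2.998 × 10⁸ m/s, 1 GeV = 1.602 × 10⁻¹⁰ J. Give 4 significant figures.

3.054 × 10⁴⁸ m⁻³

Number density is [L]⁻³ = [E]³/(ℏc)³.
1 GeV³ → 1/(ℏc)³ × (1 GeV in J)³ = 1.299 × 10⁴⁷ m⁻³.
Result: 23.5 × 1.299 × 10⁴⁷ = 3.054 × 10⁴⁸ m⁻³.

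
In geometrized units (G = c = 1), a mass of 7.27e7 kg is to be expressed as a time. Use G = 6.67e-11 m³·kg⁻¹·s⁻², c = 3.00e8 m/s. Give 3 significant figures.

1.80e-28 s

Mass → time via G/c³.
7.27e7 kg × (G/c³) = 1.80e-28 s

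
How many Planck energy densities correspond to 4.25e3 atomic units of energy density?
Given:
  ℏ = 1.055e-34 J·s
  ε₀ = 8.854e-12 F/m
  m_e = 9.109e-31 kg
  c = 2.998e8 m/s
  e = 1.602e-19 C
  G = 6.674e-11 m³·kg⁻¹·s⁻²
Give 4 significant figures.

atomic unit of energy density: u_au = E_h/a₀³ = m_e⁴e¹⁰/((4πε₀)⁵ℏ⁸) = 2.929e13 J/m³
Planck energy density: u_P = c⁷/(ℏG²) = 4.632e113 J/m³
4.25e3 × 2.929e13 / 4.632e113 = 2.687e-97

2.687e-97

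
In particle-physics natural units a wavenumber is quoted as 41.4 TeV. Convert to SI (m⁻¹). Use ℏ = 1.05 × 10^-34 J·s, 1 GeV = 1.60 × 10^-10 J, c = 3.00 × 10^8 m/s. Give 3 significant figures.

Inverse length is [E]/(ℏc).
1 GeV → 1/(ℏc) × (1 GeV in J) = 5.08 × 10^15 m⁻¹.
Convert the energy scale: 41.4 TeV = 4.14 × 10^4 GeV.
Result: 4.14 × 10^4 × 5.08 × 10^15 = 2.10 × 10^20 m⁻¹.

2.10 × 10^20 m⁻¹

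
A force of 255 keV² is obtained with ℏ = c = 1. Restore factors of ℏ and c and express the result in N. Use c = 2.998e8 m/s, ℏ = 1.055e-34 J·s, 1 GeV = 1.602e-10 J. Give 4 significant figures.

Force is [E]/[L] = [E]²/(ℏc); restore (ℏc)⁻¹.
1 GeV² → 1/(ℏc) × (1 GeV in J)² = 8.114e5 N.
Convert the energy scale: 255 keV² = 2.55e-10 GeV².
Result: 2.55e-10 × 8.114e5 = 2.069e-4 N.

2.069e-4 N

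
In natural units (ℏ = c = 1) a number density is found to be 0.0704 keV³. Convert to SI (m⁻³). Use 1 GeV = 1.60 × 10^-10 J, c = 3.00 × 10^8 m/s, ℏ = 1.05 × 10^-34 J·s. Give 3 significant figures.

9.23 × 10^27 m⁻³

Number density is [L]⁻³ = [E]³/(ℏc)³.
1 GeV³ → 1/(ℏc)³ × (1 GeV in J)³ = 1.31 × 10^47 m⁻³.
Convert the energy scale: 0.0704 keV³ = 7.04 × 10^-20 GeV³.
Result: 7.04 × 10^-20 × 1.31 × 10^47 = 9.23 × 10^27 m⁻³.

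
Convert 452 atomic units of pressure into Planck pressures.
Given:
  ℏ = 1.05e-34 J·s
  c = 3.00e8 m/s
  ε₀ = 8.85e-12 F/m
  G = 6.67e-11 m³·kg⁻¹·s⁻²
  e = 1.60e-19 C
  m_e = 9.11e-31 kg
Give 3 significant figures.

2.91e-98

atomic unit of pressure: P_au = E_h/a₀³ = m_e⁴e¹⁰/((4πε₀)⁵ℏ⁸) = 3.01e13 Pa
Planck pressure: p_P = c⁷/(ℏG²) = 4.68e113 Pa
452 × 3.01e13 / 4.68e113 = 2.91e-98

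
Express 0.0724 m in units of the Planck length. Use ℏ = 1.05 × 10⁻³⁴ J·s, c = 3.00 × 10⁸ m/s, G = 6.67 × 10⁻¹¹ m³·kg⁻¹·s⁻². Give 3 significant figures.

4.50 × 10³³

Planck length: ℓ_P = √(ℏG/c³) = 1.61 × 10⁻³⁵ m.
0.0724 / 1.61 × 10⁻³⁵ = 4.50 × 10³³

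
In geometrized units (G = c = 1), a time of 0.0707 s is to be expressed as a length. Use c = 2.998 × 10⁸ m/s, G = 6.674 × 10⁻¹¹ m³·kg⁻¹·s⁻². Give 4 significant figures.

2.120 × 10⁷ m

Time → length via c.
0.0707 s × (c) = 2.120 × 10⁷ m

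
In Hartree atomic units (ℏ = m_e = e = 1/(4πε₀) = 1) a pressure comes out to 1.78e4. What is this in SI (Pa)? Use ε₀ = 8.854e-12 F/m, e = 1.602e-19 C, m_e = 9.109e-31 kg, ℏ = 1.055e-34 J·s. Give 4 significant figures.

One atomic unit of pressure: P_au = E_h/a₀³ = m_e⁴e¹⁰/((4πε₀)⁵ℏ⁸) = 2.929e13 Pa.
1.78e4 × 2.929e13 Pa = 5.214e17 Pa

5.214e17 Pa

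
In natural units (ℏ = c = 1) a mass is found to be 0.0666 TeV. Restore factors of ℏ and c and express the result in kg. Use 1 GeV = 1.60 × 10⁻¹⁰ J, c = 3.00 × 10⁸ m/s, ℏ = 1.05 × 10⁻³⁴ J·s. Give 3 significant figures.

1.18 × 10⁻²⁵ kg

Mass is [E]/c²; divide by c².
1 GeV → 1/c² × (1 GeV in J) = 1.78 × 10⁻²⁷ kg.
Convert the energy scale: 0.0666 TeV = 66.6 GeV.
Result: 66.6 × 1.78 × 10⁻²⁷ = 1.18 × 10⁻²⁵ kg.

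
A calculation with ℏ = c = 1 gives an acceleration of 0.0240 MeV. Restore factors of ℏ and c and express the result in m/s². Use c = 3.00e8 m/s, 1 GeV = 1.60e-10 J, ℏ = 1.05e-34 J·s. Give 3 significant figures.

1.10e28 m/s²

Acceleration is [L]/[T]² = c·[E]/ℏ.
1 GeV → c/ℏ × (1 GeV in J) = 4.57e32 m/s².
Convert the energy scale: 0.0240 MeV = 2.40e-5 GeV.
Result: 2.40e-5 × 4.57e32 = 1.10e28 m/s².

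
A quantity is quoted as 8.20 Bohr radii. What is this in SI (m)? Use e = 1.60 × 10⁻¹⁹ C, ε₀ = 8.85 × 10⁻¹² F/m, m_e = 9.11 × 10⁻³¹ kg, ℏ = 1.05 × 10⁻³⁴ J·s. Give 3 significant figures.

4.31 × 10⁻¹⁰ m

One Bohr radius: a₀ = 4πε₀ℏ²/(m_e e²) = 5.26 × 10⁻¹¹ m.
8.20 × 5.26 × 10⁻¹¹ m = 4.31 × 10⁻¹⁰ m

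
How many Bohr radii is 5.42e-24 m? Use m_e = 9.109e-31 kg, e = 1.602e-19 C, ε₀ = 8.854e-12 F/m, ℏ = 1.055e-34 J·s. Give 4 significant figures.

Bohr radius: a₀ = 4πε₀ℏ²/(m_e e²) = 5.297e-11 m.
5.42e-24 / 5.297e-11 = 1.023e-13

1.023e-13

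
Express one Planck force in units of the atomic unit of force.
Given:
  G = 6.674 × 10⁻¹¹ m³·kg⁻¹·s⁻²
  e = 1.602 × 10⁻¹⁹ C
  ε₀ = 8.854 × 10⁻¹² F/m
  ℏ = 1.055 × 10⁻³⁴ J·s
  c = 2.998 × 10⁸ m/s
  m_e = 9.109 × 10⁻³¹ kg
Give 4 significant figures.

1.473 × 10⁵¹

Planck force: F_P = c⁴/G = 1.210 × 10⁴⁴ N
atomic unit of force: F_au = E_h/a₀ = m_e²e⁶/((4πε₀)³ℏ⁴) = 8.220 × 10⁻⁸ N
ratio = 1.210 × 10⁴⁴ / 8.220 × 10⁻⁸ = 1.473 × 10⁵¹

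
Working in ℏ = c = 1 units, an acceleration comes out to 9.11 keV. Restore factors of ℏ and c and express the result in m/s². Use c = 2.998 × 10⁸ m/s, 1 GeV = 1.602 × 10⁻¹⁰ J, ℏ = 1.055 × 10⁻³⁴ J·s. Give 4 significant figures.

Acceleration is [L]/[T]² = c·[E]/ℏ.
1 GeV → c/ℏ × (1 GeV in J) = 4.552 × 10³² m/s².
Convert the energy scale: 9.11 keV = 9.11 × 10⁻⁶ GeV.
Result: 9.11 × 10⁻⁶ × 4.552 × 10³² = 4.147 × 10²⁷ m/s².

4.147 × 10²⁷ m/s²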